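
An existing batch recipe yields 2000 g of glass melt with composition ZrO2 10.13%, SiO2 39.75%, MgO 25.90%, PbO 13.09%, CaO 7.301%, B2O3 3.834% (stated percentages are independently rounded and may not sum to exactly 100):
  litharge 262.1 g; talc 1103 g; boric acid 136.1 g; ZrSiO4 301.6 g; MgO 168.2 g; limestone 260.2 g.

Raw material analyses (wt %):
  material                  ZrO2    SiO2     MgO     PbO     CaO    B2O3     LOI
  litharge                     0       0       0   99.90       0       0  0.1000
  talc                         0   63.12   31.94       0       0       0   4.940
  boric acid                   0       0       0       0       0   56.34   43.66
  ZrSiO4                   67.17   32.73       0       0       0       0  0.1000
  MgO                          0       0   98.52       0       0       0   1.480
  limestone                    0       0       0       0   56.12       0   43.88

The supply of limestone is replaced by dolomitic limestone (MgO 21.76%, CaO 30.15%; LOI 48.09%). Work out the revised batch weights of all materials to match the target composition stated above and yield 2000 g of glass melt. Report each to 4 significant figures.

Each numeric step carries exact precision at each step. Working values are shown with 4-significant-digit rounding in the printout; every reported figure is rounded only once — all derived quantities (glass mass, the totals, six oxide percentages, yield, LOI) are rebuilt using the weight values on 2000 g of glass at exact precision as quoted within problem or answer.
Oxide mass targets, per 2000 g glass melt:
  ZrO2: 10.13% × 2000 = 202.6 g
  SiO2: 39.75% × 2000 = 795.0 g
  MgO: 25.90% × 2000 = 518.0 g
  PbO: 13.09% × 2000 = 261.8 g
  CaO: 7.301% × 2000 = 146.0 g
  B2O3: 3.834% × 2000 = 76.68 g
Oxide-by-oxide audit with the batch weights as given, on the stated basis (every target is met by its sum within answer rounding):
  ZrO2: 301.6·0.6717 = 202.6 g (target 202.6 g)
  SiO2: 1103·0.6312 + 301.6·0.3273 = 794.9 g (target 795.0 g)
  MgO: 1103·0.3194 + 61.19·0.9852 + 484.3·0.2176 = 518.0 g (target 518.0 g)
  PbO: 262.1·0.9990 = 261.8 g (target 261.8 g)
  CaO: 484.3·0.3015 = 146.0 g (target 146.0 g)
  B2O3: 136.1·0.5634 = 76.68 g (target 76.68 g)
Glass-mass bookkeeping: batch Σ − ignition loss = 2000 g (the Σ of target masses is 2000 g; the stated basis being 2000 g — any gap is answer rounding).
Whole-batch sum: Σ batch = 2348 g; Σ batch·LOI gives LOI loss = 348.3 g; yield, glass over the total, = 85.17%.

Revised batch per 2000 g glass melt:
  litharge: 262.1 g
  talc: 1103 g
  boric acid: 136.1 g
  ZrSiO4: 301.6 g
  MgO: 61.19 g
  dolomitic limestone: 484.3 g
Total batch = 2348 g; LOI loss = 348.3 g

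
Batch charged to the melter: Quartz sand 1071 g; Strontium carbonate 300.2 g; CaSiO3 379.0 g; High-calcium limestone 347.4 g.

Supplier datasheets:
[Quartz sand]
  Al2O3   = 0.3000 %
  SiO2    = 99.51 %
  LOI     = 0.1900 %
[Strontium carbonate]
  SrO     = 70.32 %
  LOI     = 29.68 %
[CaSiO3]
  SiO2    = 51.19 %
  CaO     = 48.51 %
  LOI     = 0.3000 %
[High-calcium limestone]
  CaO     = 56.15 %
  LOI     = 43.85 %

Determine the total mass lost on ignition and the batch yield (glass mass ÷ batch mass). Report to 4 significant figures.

The whole derivation runs at full precision through the solve. In-progress results are shown, rounded to 4 significant figures, in the working; each reported result takes exactly one rounding — derived quantities are recomputed in exact precision (net glass mass, totals, the yield, four oxide percentages, ignition loss) starting from the weights at 1853 g of glass, as quoted within either problem or answer.
Per-material ignition loss:
  Quartz sand: 1071 × 0.001900 = 2.035 g
  Strontium carbonate: 300.2 × 0.2968 = 89.10 g
  CaSiO3: 379.0 × 0.003000 = 1.137 g
  High-calcium limestone: 347.4 × 0.4385 = 152.3 g
Total LOI = 244.6 g
Glass = batch − LOI = 2098 − 244.6 = 1853 g

LOI loss = 244.6 g; glass = 1853 g; yield = 88.34%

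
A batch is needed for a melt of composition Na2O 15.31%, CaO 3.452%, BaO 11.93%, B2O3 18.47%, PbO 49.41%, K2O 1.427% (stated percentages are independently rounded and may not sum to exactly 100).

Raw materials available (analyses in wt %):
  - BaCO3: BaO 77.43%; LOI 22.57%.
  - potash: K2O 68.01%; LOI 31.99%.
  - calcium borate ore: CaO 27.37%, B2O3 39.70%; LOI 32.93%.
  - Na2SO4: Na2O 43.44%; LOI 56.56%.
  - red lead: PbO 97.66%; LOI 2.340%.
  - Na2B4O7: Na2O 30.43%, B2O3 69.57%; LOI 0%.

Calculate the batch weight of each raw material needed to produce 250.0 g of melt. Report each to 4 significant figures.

The working math carries exact precision throughout. In-progress results are displayed rounded to four significant figures as written. Every reported result takes a single rounding. The derived quantities are carried in full precision (yield, totals, the six compositions, glass mass, ignition loss) from the weighed amounts for 250.0 g of glass as given in the question or the answer.
Per-oxide target masses for 250.0 g melt:
  Na2O: 15.31% × 250.0 = 38.28 g
  CaO: 3.452% × 250.0 = 8.630 g
  BaO: 11.93% × 250.0 = 29.82 g
  B2O3: 18.47% × 250.0 = 46.18 g
  PbO: 49.41% × 250.0 = 123.5 g
  K2O: 1.427% × 250.0 = 3.568 g
Sums-versus-targets review from the weights as reported, versus the basis set out (sums match the target masses inside rounding margins):
  Na2O: 54.22·0.4344 + 48.38·0.3043 = 38.28 g (target 38.28 g)
  CaO: 31.53·0.2737 = 8.630 g (target 8.630 g)
  BaO: 38.52·0.7743 = 29.83 g (target 29.82 g)
  B2O3: 31.53·0.3970 + 48.38·0.6957 = 46.18 g (target 46.18 g)
  PbO: 126.5·0.9766 = 123.5 g (target 123.5 g)
  K2O: 5.246·0.6801 = 3.568 g (target 3.568 g)
The glass-mass cross-check: whole batch net of LOI = 250.0 g (summing oxide targets gives 250.0 g; versus the stated basis of 250.0 g — gaps are rounding artifacts).
Adding the batch up: Σ batch = 304.4 g; ignition loss, Σ(batch × LOI) = 54.38 g; yield = glass ÷ total batch = 82.13%.

Batch per 250.0 g melt:
  BaCO3: 38.52 g
  potash: 5.246 g
  calcium borate ore: 31.53 g
  Na2SO4: 54.22 g
  red lead: 126.5 g
  Na2B4O7: 48.38 g
Total batch = 304.4 g; LOI loss = 54.38 g; yield = 82.13%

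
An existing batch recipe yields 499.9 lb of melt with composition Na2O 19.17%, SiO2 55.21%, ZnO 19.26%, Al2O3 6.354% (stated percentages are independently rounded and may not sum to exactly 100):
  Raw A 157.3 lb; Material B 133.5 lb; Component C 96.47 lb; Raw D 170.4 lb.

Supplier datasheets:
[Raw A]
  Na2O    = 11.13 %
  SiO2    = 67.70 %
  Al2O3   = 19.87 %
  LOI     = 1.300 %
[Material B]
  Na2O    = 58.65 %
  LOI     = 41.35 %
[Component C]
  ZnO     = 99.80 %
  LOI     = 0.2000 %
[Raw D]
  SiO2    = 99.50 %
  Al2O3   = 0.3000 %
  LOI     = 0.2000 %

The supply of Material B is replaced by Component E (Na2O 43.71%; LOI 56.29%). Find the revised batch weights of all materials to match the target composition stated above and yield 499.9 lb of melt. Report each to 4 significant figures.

In-progress results are displayed with 4-significant-digit rounding between the steps — every computation maintains full float precision through the solve. Each reported value carries a single rounding; derived quantities (LOI, net glass mass, the totals, the four compositions, the yield) are recomputed in full precision using the weight values for 499.9 lb of glass, as given in question or answer.
Target masses of each oxide per 499.9 lb melt:
  Na2O: 19.17% × 499.9 = 95.83 lb
  SiO2: 55.21% × 499.9 = 276.0 lb
  ZnO: 19.26% × 499.9 = 96.28 lb
  Al2O3: 6.354% × 499.9 = 31.76 lb
Sums-versus-targets review per the reported batch figures, on the stated basis (sum by sum, the targets are met once rounding is allowed for):
  Na2O: 157.3·0.1113 + 179.2·0.4371 = 95.84 lb (target 95.83 lb)
  SiO2: 157.3·0.6770 + 170.4·0.9950 = 276.0 lb (target 276.0 lb)
  ZnO: 96.47·0.9980 = 96.28 lb (target 96.28 lb)
  Al2O3: 157.3·0.1987 + 170.4·0.003000 = 31.77 lb (target 31.76 lb)
Glass-mass bookkeeping: batch Σ − ignition loss = 499.9 lb (the Σ of target masses is 499.9 lb; versus the stated basis of 499.9 lb — deltas are rounding alone).
Batch total: Σ batch = 603.4 lb; loss to ignition Σ batch·LOI = 103.5 lb; yield, glass over the total, = 82.85%.

Revised batch per 499.9 lb melt:
  Raw A: 157.3 lb
  Component E: 179.2 lb
  Component C: 96.47 lb
  Raw D: 170.4 lb
Total batch = 603.4 lb; LOI loss = 103.5 lb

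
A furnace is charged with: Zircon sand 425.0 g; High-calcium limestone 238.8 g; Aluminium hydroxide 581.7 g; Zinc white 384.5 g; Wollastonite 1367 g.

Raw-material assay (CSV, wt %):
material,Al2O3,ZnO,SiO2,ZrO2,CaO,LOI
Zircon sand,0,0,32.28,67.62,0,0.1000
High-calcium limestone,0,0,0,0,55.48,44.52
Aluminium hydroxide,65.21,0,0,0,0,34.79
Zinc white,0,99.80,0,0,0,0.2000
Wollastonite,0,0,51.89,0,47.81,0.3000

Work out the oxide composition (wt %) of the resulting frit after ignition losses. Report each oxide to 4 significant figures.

All arithmetic maintains exact precision at each step — mid-chain values are printed rounded off to 4 significant digits alongside each step. Each reported result receives exactly one rounding — all derived quantities are recomputed at full precision (the five compositions, LOI, glass mass, totals, the yield) starting from the weights per 2683 g of glass precisely as stated by the problem or the answer.
Oxide-by-oxide delivered mass:
  Al2O3: 581.7·0.6521 = 379.3 g
  ZnO: 384.5·0.9980 = 383.7 g
  SiO2: 425.0·0.3228 + 1367·0.5189 = 846.5 g
  ZrO2: 425.0·0.6762 = 287.4 g
  CaO: 238.8·0.5548 + 1367·0.4781 = 786.0 g
LOI: 425.0·0.001000 + 238.8·0.4452 + 581.7·0.3479 + 384.5·0.002000 + 1367·0.003000 = 314.0 g
Glass = total batch minus LOI = 2997 − 314.0 = 2683 g (consistent with Σ oxide mass)
each oxide over glass, ×100, is wt %

Glass mass = 2683 g (batch 2997 − LOI 314.0).
Composition: Al2O3 14.14%, ZnO 14.30%, SiO2 31.55%, ZrO2 10.71%, CaO 29.30%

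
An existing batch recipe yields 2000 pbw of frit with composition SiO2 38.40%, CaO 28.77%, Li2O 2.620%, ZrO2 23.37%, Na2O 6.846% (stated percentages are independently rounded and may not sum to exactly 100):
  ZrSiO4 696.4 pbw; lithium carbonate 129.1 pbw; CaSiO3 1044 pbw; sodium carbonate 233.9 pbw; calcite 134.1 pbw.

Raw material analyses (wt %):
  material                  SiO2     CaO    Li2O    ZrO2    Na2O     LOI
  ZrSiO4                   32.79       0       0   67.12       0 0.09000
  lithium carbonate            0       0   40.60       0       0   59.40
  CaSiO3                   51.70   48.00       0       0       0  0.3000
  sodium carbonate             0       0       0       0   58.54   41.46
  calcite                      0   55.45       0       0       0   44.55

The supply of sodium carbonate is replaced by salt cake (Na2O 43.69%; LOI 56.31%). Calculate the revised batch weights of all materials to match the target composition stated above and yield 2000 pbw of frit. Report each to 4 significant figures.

The working math carries full float precision end to end; intermediates are displayed, rounded to 4 significant digits, across the worked steps — exactly one rounding lands on every reported number. The derived quantities, including the yield, LOI, five oxide percentages, totals, glass mass, are rebuilt from the weighed amounts at 2000 pbw of glass at full precision as quoted within the problem or the answer.
Target oxide masses per 2000 pbw frit:
  SiO2: 38.40% × 2000 = 768.0 pbw
  CaO: 28.77% × 2000 = 575.4 pbw
  Li2O: 2.620% × 2000 = 52.40 pbw
  ZrO2: 23.37% × 2000 = 467.4 pbw
  Na2O: 6.846% × 2000 = 136.9 pbw
Oxide-by-oxide audit working from each reported weight, on the stated basis (oxide sums agree with the targets given rounding of the digits):
  SiO2: 696.4·0.3279 + 1044·0.5170 = 768.1 pbw (target 768.0 pbw)
  CaO: 1044·0.4800 + 134.1·0.5545 = 575.5 pbw (target 575.4 pbw)
  Li2O: 129.1·0.4060 = 52.41 pbw (target 52.40 pbw)
  ZrO2: 696.4·0.6712 = 467.4 pbw (target 467.4 pbw)
  Na2O: 313.4·0.4369 = 136.9 pbw (target 136.9 pbw)
Glass-mass sanity pass: net batch after ignition = 2000 pbw (oxide target masses add up to 2000 pbw; against the stated basis, 2000 pbw — gaps are rounding artifacts).
Batch grand total — Σ batch = 2317 pbw; the LOI term Σ batch·LOI equals 316.7 pbw; yield, glass over the total, = 86.33%.

Revised batch per 2000 pbw frit:
  ZrSiO4: 696.4 pbw
  lithium carbonate: 129.1 pbw
  CaSiO3: 1044 pbw
  salt cake: 313.4 pbw
  calcite: 134.1 pbw
Total batch = 2317 pbw; LOI loss = 316.7 pbw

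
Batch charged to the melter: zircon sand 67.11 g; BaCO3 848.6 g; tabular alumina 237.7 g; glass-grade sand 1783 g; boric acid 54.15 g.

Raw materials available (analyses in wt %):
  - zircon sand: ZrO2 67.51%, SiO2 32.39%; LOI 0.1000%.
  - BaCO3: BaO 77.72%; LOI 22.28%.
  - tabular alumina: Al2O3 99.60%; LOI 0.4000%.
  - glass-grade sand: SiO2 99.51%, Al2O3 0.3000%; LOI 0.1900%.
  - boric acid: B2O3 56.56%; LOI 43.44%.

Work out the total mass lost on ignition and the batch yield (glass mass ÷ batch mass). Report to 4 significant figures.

Working values appear rounded off to 4 significant digits across the worked steps — every computation runs at full float precision from start to finish — a single rounding completes every reported value. All derived quantities, including glass mass, ignition loss, the totals, yield, five oxide percentages, are carried starting from the weights per 2774 g of glass in full float precision as written in problem or answer.
Loss on ignition, line by line:
  zircon sand: 67.11 × 0.001000 = 0.06711 g
  BaCO3: 848.6 × 0.2228 = 189.1 g
  tabular alumina: 237.7 × 0.004000 = 0.9508 g
  glass-grade sand: 1783 × 0.001900 = 3.388 g
  boric acid: 54.15 × 0.4344 = 23.52 g
Total LOI = 217.0 g
Glass = batch − LOI = 2991 − 217.0 = 2774 g

LOI loss = 217.0 g; glass = 2774 g; yield = 92.74%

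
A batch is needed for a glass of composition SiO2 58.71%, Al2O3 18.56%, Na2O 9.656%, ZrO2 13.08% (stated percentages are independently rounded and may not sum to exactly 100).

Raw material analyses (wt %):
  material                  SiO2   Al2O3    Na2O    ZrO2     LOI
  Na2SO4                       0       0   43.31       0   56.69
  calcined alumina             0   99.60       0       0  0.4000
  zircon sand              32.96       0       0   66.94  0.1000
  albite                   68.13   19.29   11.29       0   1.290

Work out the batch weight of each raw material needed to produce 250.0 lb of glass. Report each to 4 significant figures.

Intermediates are displayed rounded to four significant figures between the steps — exact precision is carried at all times — each reported figure takes a single rounding. The derived quantities, including the four compositions, ignition loss, glass mass, the yield, the totals, are computed from the weighed amounts for 250.0 lb of glass in exact precision as set out in question or answer.
Target oxide masses per 250.0 lb glass:
  SiO2: 58.71% × 250.0 = 146.8 lb
  Al2O3: 18.56% × 250.0 = 46.40 lb
  Na2O: 9.656% × 250.0 = 24.14 lb
  ZrO2: 13.08% × 250.0 = 32.70 lb
Oxide-by-oxide audit from the weights as reported, relative to the basis at hand (target by target, the sums agree modulo rounding of the values):
  SiO2: 48.85·0.3296 + 191.8·0.6813 = 146.8 lb (target 146.8 lb)
  Al2O3: 9.439·0.9960 + 191.8·0.1929 = 46.40 lb (target 46.40 lb)
  Na2O: 5.739·0.4331 + 191.8·0.1129 = 24.14 lb (target 24.14 lb)
  ZrO2: 48.85·0.6694 = 32.70 lb (target 32.70 lb)
Auditing the glass mass value: total batch − LOI = 250.0 lb (per-oxide target masses sum to 250.0 lb; the stated basis being 250.0 lb — a pure rounding effect).
Total batch = Σ batch = 255.8 lb; ignition loss, Σ(batch × LOI) = 5.814 lb; yield = glass ÷ total batch = 97.73%.

Batch per 250.0 lb glass:
  Na2SO4: 5.739 lb
  calcined alumina: 9.439 lb
  zircon sand: 48.85 lb
  albite: 191.8 lb
Total batch = 255.8 lb; LOI loss = 5.814 lb; yield = 97.73%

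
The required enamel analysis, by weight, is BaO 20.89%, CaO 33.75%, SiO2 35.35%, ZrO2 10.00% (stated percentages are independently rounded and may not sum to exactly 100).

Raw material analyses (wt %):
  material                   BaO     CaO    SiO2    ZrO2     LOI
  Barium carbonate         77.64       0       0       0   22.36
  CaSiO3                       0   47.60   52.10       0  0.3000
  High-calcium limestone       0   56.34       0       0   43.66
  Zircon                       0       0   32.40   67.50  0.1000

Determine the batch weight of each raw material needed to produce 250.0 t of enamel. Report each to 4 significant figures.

Each numeric step runs at full precision from first step to last; working values appear, with 4-significant-figure rounding, in the working; a single rounding completes every reported number. Derived quantities, including ignition loss, yield, totals, four oxide percentages, net glass mass, are rebuilt using the weight values at 250.0 t of glass in full precision, as quoted within either problem or answer.
Per-oxide target masses for 250.0 t enamel:
  BaO: 20.89% × 250.0 = 52.22 t
  CaO: 33.75% × 250.0 = 84.38 t
  SiO2: 35.35% × 250.0 = 88.38 t
  ZrO2: 10.00% × 250.0 = 25.00 t
Mass-balance tally per oxide from the weights as reported, relative to the basis at hand (every target is met by its sum inside rounding margins):
  BaO: 67.27·0.7764 = 52.23 t (target 52.22 t)
  CaO: 146.6·0.4760 + 25.91·0.5634 = 84.38 t (target 84.38 t)
  SiO2: 146.6·0.5210 + 37.04·0.3240 = 88.38 t (target 88.38 t)
  ZrO2: 37.04·0.6750 = 25.00 t (target 25.00 t)
Glass-mass sanity pass: net batch after ignition = 250.0 t (per-oxide target masses sum to 250.0 t; the stated basis being 250.0 t — deltas are rounding alone).
Batch grand total — Σ batch = 276.8 t; the LOI term Σ batch·LOI equals 26.83 t; the yield ratio, glass ÷ batch: 90.31%.

Batch per 250.0 t enamel:
  Barium carbonate: 67.27 t
  CaSiO3: 146.6 t
  High-calcium limestone: 25.91 t
  Zircon: 37.04 t
Total batch = 276.8 t; LOI loss = 26.83 t; yield = 90.31%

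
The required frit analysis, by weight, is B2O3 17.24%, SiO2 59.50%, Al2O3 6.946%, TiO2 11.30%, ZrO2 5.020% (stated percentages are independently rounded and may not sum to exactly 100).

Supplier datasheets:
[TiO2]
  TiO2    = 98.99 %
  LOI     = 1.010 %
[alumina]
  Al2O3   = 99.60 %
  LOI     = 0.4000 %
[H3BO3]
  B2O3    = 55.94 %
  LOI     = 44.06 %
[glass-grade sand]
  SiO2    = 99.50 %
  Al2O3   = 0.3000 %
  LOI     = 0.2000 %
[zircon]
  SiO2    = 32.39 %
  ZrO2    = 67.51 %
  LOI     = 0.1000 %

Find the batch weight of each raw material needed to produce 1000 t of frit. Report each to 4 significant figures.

Batch per 1000 t frit:
  TiO2: 114.2 t
  alumina: 68.01 t
  H3BO3: 308.2 t
  glass-grade sand: 573.8 t
  zircon: 74.36 t
Total batch = 1139 t; LOI loss = 138.4 t; yield = 87.84%

Working values are displayed (rounded to 4 significant figures) when written out; all arithmetic keeps full float precision in all steps. Each reported figure carries a single rounding; the derived quantities (LOI, totals, net glass mass, yield, the five compositions) are re-derived at full float precision from the weighed amounts for 1000 t of glass as quoted within either problem or answer.
Target oxide masses per 1000 t frit:
  B2O3: 17.24% × 1000 = 172.4 t
  SiO2: 59.50% × 1000 = 595.0 t
  Al2O3: 6.946% × 1000 = 69.46 t
  TiO2: 11.30% × 1000 = 113.0 t
  ZrO2: 5.020% × 1000 = 50.20 t
Mass-balance tally per oxide from the weights as reported, relative to the basis at hand (each sum matches its target mass exact up to rounding of places):
  B2O3: 308.2·0.5594 = 172.4 t (target 172.4 t)
  SiO2: 573.8·0.9950 + 74.36·0.3239 = 595.0 t (target 595.0 t)
  Al2O3: 68.01·0.9960 + 573.8·0.003000 = 69.46 t (target 69.46 t)
  TiO2: 114.2·0.9899 = 113.0 t (target 113.0 t)
  ZrO2: 74.36·0.6751 = 50.20 t (target 50.20 t)
Consistency of the glass mass: Σ batch − LOI loss = 1000 t (targets for the oxides total 1000 t; versus the stated basis of 1000 t — deltas are rounding alone).
Summing the batch: Σ batch = 1139 t; loss to ignition Σ batch·LOI = 138.4 t; as yield: glass ÷ batch → 87.84%.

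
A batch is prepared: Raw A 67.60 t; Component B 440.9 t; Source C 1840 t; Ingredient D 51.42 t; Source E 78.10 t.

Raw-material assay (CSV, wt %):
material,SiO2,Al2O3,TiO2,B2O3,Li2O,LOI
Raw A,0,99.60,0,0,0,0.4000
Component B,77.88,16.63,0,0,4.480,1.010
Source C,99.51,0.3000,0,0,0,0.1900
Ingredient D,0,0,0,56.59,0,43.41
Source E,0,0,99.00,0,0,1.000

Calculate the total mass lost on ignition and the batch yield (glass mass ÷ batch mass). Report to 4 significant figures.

LOI loss = 31.32 t; glass = 2447 t; yield = 98.74%

Full float precision is maintained from start to finish; values along the way appear, with 4-significant-digit rounding, on the page. Each reported number takes exactly one rounding — derived quantities (totals, glass mass, ignition loss, five oxide percentages, yield) are recomputed from the weighed amounts per 2447 t of glass at full precision, as set out in the problem or the answer.
Material-by-material LOI:
  Raw A: 67.60 × 0.004000 = 0.2704 t
  Component B: 440.9 × 0.01010 = 4.453 t
  Source C: 1840 × 0.001900 = 3.496 t
  Ingredient D: 51.42 × 0.4341 = 22.32 t
  Source E: 78.10 × 0.01000 = 0.7810 t
Total LOI = 31.32 t
Glass = batch − LOI = 2478 − 31.32 = 2447 t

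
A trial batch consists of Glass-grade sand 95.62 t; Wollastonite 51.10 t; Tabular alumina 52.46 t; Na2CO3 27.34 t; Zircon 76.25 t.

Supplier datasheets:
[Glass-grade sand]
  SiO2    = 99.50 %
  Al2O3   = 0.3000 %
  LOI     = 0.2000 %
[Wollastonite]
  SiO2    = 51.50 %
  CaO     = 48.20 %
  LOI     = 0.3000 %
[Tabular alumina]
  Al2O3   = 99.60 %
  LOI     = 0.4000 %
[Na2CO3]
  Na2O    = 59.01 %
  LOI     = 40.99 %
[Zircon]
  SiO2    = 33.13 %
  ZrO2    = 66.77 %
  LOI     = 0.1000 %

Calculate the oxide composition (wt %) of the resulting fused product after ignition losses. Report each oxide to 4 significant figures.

Glass mass = 290.9 t (batch 302.8 − LOI 11.84).
Composition: SiO2 50.43%, Al2O3 18.06%, Na2O 5.545%, CaO 8.466%, ZrO2 17.50%

Every computation keeps exact precision all the way through; intermediates appear, with 4-significant-digit rounding, on the page; each reported result takes a single rounding; derived quantities (yield, five oxide percentages, LOI, totals, net glass mass) are re-derived at exact precision from the batch weights at 290.9 t of glass precisely as stated by either problem or answer.
What the batch supplies per oxide:
  SiO2: 95.62·0.9950 + 51.10·0.5150 + 76.25·0.3313 = 146.7 t
  Al2O3: 95.62·0.003000 + 52.46·0.9960 = 52.54 t
  Na2O: 27.34·0.5901 = 16.13 t
  CaO: 51.10·0.4820 = 24.63 t
  ZrO2: 76.25·0.6677 = 50.91 t
LOI: 95.62·0.002000 + 51.10·0.003000 + 52.46·0.004000 + 27.34·0.4099 + 76.25·0.001000 = 11.84 t
batch − LOI leaves glass = 302.8 − 11.84 = 290.9 t (matching Σ of the oxides)
wt % = 100 × oxide mass / glass mass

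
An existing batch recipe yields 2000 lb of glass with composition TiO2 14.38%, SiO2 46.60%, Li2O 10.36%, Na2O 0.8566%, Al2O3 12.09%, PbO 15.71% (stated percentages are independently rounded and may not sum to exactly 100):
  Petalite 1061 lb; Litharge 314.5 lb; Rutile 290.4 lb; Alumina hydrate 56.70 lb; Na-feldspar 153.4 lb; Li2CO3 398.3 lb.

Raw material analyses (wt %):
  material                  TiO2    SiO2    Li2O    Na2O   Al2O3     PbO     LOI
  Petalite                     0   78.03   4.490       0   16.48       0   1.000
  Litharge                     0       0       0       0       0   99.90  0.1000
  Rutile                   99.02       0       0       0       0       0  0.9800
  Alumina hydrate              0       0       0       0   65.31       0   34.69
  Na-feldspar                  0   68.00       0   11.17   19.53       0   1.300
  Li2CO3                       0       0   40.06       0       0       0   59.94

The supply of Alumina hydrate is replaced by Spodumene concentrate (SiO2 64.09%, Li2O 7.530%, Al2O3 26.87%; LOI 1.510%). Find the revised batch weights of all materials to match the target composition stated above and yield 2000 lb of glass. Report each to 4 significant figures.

Revised batch per 2000 lb glass:
  Petalite: 832.6 lb
  Litharge: 314.5 lb
  Rutile: 290.4 lb
  Spodumene concentrate: 277.7 lb
  Na-feldspar: 153.4 lb
  Li2CO3: 371.7 lb
Total batch = 2240 lb; LOI loss = 240.5 lb

Intermediates are shown (rounded to four significant figures) alongside each step — the working math runs at exact precision through every step. Every reported value is rounded exactly once; derived quantities are computed at full float precision (the six compositions, ignition loss, the totals, the yield, glass mass) from the weighed amounts for 2000 lb of glass, as given in question or answer.
Per-oxide target masses for 2000 lb glass:
  TiO2: 14.38% × 2000 = 287.6 lb
  SiO2: 46.60% × 2000 = 932.0 lb
  Li2O: 10.36% × 2000 = 207.2 lb
  Na2O: 0.8566% × 2000 = 17.13 lb
  Al2O3: 12.09% × 2000 = 241.8 lb
  PbO: 15.71% × 2000 = 314.2 lb
A balance pass over the oxides, using the reported weights, on the stated basis (delivered sums recover each target once rounding is allowed for):
  TiO2: 290.4·0.9902 = 287.6 lb (target 287.6 lb)
  SiO2: 832.6·0.7803 + 277.7·0.6409 + 153.4·0.6800 = 932.0 lb (target 932.0 lb)
  Li2O: 832.6·0.04490 + 277.7·0.07530 + 371.7·0.4006 = 207.2 lb (target 207.2 lb)
  Na2O: 153.4·0.1117 = 17.13 lb (target 17.13 lb)
  Al2O3: 832.6·0.1648 + 277.7·0.2687 + 153.4·0.1953 = 241.8 lb (target 241.8 lb)
  PbO: 314.5·0.9990 = 314.2 lb (target 314.2 lb)
Mass balance on the glass: the batch minus its LOI: 2000 lb (oxide target masses add up to 2000 lb; versus the stated basis of 2000 lb — differing by rounding only).
Batch total: Σ batch = 2240 lb; LOI loss = Σ batch·LOI = 240.5 lb; yield, glass over the total, = 89.27%.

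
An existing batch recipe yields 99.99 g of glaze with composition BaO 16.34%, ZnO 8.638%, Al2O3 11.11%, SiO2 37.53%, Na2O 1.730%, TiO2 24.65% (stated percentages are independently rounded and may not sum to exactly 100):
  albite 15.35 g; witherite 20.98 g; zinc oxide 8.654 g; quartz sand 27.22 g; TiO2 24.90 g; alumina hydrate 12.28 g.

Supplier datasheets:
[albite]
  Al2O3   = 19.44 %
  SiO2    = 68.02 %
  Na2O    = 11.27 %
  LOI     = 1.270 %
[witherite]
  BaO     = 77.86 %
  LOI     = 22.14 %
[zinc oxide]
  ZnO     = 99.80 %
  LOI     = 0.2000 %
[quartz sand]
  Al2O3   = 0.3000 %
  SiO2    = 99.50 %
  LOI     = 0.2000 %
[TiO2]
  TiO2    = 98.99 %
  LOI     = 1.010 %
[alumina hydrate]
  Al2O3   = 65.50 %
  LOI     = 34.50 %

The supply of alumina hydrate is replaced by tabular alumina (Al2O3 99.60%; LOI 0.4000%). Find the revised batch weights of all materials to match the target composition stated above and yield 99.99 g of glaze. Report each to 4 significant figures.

Revised batch per 99.99 g glaze:
  albite: 15.35 g
  witherite: 20.98 g
  zinc oxide: 8.654 g
  quartz sand: 27.22 g
  TiO2: 24.90 g
  tabular alumina: 8.076 g
Total batch = 105.2 g; LOI loss = 5.195 g

The intermediate values are displayed rounded to four significant figures alongside each step. Each numeric step runs at exact precision at all times; every reported result undergoes a single rounding. The derived quantities are recomputed at exact precision (LOI, six oxide percentages, totals, yield, glass mass) starting from the weights on 99.99 g of glass, as given in the problem or the answer.
Target masses of each oxide per 99.99 g glaze:
  BaO: 16.34% × 99.99 = 16.34 g
  ZnO: 8.638% × 99.99 = 8.637 g
  Al2O3: 11.11% × 99.99 = 11.11 g
  SiO2: 37.53% × 99.99 = 37.53 g
  Na2O: 1.730% × 99.99 = 1.730 g
  TiO2: 24.65% × 99.99 = 24.65 g
Oxide-by-oxide audit given the weights on record, per the basis as stated (summed amounts equal target values exact up to rounding of places):
  BaO: 20.98·0.7786 = 16.34 g (target 16.34 g)
  ZnO: 8.654·0.9980 = 8.637 g (target 8.637 g)
  Al2O3: 15.35·0.1944 + 27.22·0.003000 + 8.076·0.9960 = 11.11 g (target 11.11 g)
  SiO2: 15.35·0.6802 + 27.22·0.9950 = 37.52 g (target 37.53 g)
  Na2O: 15.35·0.1127 = 1.730 g (target 1.730 g)
  TiO2: 24.90·0.9899 = 24.65 g (target 24.65 g)
Glass mass check: batch total minus LOI = 99.98 g (targets for the oxides total 99.99 g; the stated basis being 99.99 g — a pure rounding effect).
Batch total: Σ batch = 105.2 g; the LOI term Σ batch·LOI equals 5.195 g; the yield ratio, glass ÷ batch: 95.06%.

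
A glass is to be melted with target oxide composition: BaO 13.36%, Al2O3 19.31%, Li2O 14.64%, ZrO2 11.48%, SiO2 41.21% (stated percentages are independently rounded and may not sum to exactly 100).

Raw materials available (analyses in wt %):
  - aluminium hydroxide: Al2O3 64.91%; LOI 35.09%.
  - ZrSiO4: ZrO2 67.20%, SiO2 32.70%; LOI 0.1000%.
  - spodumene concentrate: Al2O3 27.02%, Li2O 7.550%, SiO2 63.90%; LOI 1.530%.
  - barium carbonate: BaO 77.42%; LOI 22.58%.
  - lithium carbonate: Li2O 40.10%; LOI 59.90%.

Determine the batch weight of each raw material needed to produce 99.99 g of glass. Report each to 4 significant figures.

Batch per 99.99 g glass:
  aluminium hydroxide: 6.542 g
  ZrSiO4: 17.08 g
  spodumene concentrate: 55.74 g
  barium carbonate: 17.25 g
  lithium carbonate: 26.01 g
Total batch = 122.6 g; LOI loss = 22.64 g; yield = 81.54%

All internal work maintains full precision at all times; in-progress results are displayed, rounded to 4 significant figures, in the working; a single rounding completes every reported figure; the derived quantities are recomputed from the weighed amounts for 99.99 g of glass in exact precision (totals, yield, LOI, glass mass, the five compositions), as quoted within problem or answer.
The oxide mass targets at 99.99 g glass:
  BaO: 13.36% × 99.99 = 13.36 g
  Al2O3: 19.31% × 99.99 = 19.31 g
  Li2O: 14.64% × 99.99 = 14.64 g
  ZrO2: 11.48% × 99.99 = 11.48 g
  SiO2: 41.21% × 99.99 = 41.21 g
Checking each oxide sum from the weights as reported, under the basis named above (every target is met by its sum modulo rounding of the values):
  BaO: 17.25·0.7742 = 13.35 g (target 13.36 g)
  Al2O3: 6.542·0.6491 + 55.74·0.2702 = 19.31 g (target 19.31 g)
  Li2O: 55.74·0.07550 + 26.01·0.4010 = 14.64 g (target 14.64 g)
  ZrO2: 17.08·0.6720 = 11.48 g (target 11.48 g)
  SiO2: 17.08·0.3270 + 55.74·0.6390 = 41.20 g (target 41.21 g)
Auditing the glass mass value: whole batch net of LOI = 99.98 g (targets for the oxides total 99.99 g; basis as stated: 99.99 g — a pure rounding effect).
Batch total: Σ batch = 122.6 g; loss to ignition Σ batch·LOI = 22.64 g; yield: glass divided by total = 81.54%.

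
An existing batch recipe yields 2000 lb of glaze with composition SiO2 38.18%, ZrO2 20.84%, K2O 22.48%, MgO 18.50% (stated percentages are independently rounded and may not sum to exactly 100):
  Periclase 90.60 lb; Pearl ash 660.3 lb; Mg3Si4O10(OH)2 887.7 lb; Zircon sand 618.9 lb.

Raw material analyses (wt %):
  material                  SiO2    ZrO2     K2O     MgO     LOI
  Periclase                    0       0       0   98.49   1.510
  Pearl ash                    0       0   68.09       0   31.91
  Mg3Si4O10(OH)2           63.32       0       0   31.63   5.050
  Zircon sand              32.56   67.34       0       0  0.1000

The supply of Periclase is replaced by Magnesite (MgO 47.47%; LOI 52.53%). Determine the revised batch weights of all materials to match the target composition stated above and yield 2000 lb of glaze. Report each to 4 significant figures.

Intermediates appear rounded off to 4 significant figures when written out. Each numeric step holds full precision in every operation — exactly one rounding goes into every reported number; derived quantities (the totals, the yield, LOI, glass mass, four oxide percentages) are carried in full float precision from the weighed amounts on 2000 lb of glass, precisely as stated by problem or answer.
The oxide mass targets at 2000 lb glaze:
  SiO2: 38.18% × 2000 = 763.6 lb
  ZrO2: 20.84% × 2000 = 416.8 lb
  K2O: 22.48% × 2000 = 449.6 lb
  MgO: 18.50% × 2000 = 370.0 lb
Checking each oxide sum on the weights just shown, at the basis given (target by target, the sums agree net of answer rounding effects):
  SiO2: 887.7·0.6332 + 618.9·0.3256 = 763.6 lb (target 763.6 lb)
  ZrO2: 618.9·0.6734 = 416.8 lb (target 416.8 lb)
  K2O: 660.3·0.6809 = 449.6 lb (target 449.6 lb)
  MgO: 188.0·0.4747 + 887.7·0.3163 = 370.0 lb (target 370.0 lb)
Glass-mass closure: total charge less LOI = 2000 lb (the targets, summed, come to 2000 lb; against the stated basis, 2000 lb — rounding explains the deltas).
Whole-batch sum: Σ batch = 2355 lb; LOI removed, Σ of batch·LOI: 354.9 lb; the yield ratio, glass ÷ batch: 84.93%.

Revised batch per 2000 lb glaze:
  Magnesite: 188.0 lb
  Pearl ash: 660.3 lb
  Mg3Si4O10(OH)2: 887.7 lb
  Zircon sand: 618.9 lb
Total batch = 2355 lb; LOI loss = 354.9 lb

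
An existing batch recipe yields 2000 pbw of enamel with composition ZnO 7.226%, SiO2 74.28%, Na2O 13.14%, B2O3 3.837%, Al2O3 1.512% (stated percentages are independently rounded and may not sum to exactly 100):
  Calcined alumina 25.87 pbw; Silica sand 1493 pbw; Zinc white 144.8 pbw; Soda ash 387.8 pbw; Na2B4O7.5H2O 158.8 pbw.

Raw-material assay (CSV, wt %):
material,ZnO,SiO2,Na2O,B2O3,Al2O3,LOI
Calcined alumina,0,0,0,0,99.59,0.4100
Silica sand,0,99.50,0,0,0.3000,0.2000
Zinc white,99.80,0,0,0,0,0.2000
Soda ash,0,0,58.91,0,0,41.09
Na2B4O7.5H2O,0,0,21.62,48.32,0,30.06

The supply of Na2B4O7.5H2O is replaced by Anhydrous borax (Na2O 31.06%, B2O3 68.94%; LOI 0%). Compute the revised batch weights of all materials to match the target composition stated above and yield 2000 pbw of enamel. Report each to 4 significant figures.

Mid-chain values appear (rounded to four significant figures) alongside each step; all internal work keeps full precision from first step to last; a single rounding yields every reported result; derived quantities, which include ignition loss, yield, five oxide percentages, totals, net glass mass, are computed at full float precision, as written in problem or answer, from the weighed amounts on 2000 pbw of glass.
Oxide-by-oxide targets in 2000 pbw enamel:
  ZnO: 7.226% × 2000 = 144.5 pbw
  SiO2: 74.28% × 2000 = 1486 pbw
  Na2O: 13.14% × 2000 = 262.8 pbw
  B2O3: 3.837% × 2000 = 76.74 pbw
  Al2O3: 1.512% × 2000 = 30.24 pbw
Per-oxide balance check working from each reported weight, on the stated basis (every target is met by its sum inside rounding margins):
  ZnO: 144.8·0.9980 = 144.5 pbw (target 144.5 pbw)
  SiO2: 1493·0.9950 = 1486 pbw (target 1486 pbw)
  Na2O: 387.4·0.5891 + 111.3·0.3106 = 262.8 pbw (target 262.8 pbw)
  B2O3: 111.3·0.6894 = 76.73 pbw (target 76.74 pbw)
  Al2O3: 25.87·0.9959 + 1493·0.003000 = 30.24 pbw (target 30.24 pbw)
Mass balance on the glass: batch Σ − ignition loss = 2000 pbw (the targets, summed, come to 2000 pbw; the stated basis being 2000 pbw — rounding explains the deltas).
Batch total: Σ batch = 2162 pbw; LOI loss = Σ batch·LOI = 162.6 pbw; as yield: glass ÷ batch → 92.48%.

Revised batch per 2000 pbw enamel:
  Calcined alumina: 25.87 pbw
  Silica sand: 1493 pbw
  Zinc white: 144.8 pbw
  Soda ash: 387.4 pbw
  Anhydrous borax: 111.3 pbw
Total batch = 2162 pbw; LOI loss = 162.6 pbw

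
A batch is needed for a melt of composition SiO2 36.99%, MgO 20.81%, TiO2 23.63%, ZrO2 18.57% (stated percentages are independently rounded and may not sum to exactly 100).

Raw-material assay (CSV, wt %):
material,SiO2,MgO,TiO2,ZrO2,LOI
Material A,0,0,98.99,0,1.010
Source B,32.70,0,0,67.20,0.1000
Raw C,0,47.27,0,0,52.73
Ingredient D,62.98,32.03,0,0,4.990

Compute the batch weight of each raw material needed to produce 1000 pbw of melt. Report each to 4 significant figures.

Batch per 1000 pbw melt:
  Material A: 238.7 pbw
  Source B: 276.3 pbw
  Raw C: 139.5 pbw
  Ingredient D: 443.9 pbw
Total batch = 1098 pbw; LOI loss = 98.40 pbw; yield = 91.04%

Full precision is kept in all steps; values along the way are shown, rounded to 4 significant digits, at each printed step; a single rounding yields each reported number — the derived quantities are rebuilt from the batch weights on 1000 pbw of glass at full precision (the four compositions, net glass mass, the totals, ignition loss, the yield) exactly as shown in either problem or answer.
Target masses of each oxide per 1000 pbw melt:
  SiO2: 36.99% × 1000 = 369.9 pbw
  MgO: 20.81% × 1000 = 208.1 pbw
  TiO2: 23.63% × 1000 = 236.3 pbw
  ZrO2: 18.57% × 1000 = 185.7 pbw
Oxide-by-oxide audit with the batch weights as given, against the basis in use (each sum matches its target mass exact up to rounding of places):
  SiO2: 276.3·0.3270 + 443.9·0.6298 = 369.9 pbw (target 369.9 pbw)
  MgO: 139.5·0.4727 + 443.9·0.3203 = 208.1 pbw (target 208.1 pbw)
  TiO2: 238.7·0.9899 = 236.3 pbw (target 236.3 pbw)
  ZrO2: 276.3·0.6720 = 185.7 pbw (target 185.7 pbw)
Consistency of the glass mass: total batch − LOI = 1000 pbw (per-oxide target masses sum to 1000 pbw; basis as stated: 1000 pbw — rounding explains the deltas).
Whole-batch sum: Σ batch = 1098 pbw; Σ batch·LOI gives LOI loss = 98.40 pbw; yield = glass ÷ total batch = 91.04%.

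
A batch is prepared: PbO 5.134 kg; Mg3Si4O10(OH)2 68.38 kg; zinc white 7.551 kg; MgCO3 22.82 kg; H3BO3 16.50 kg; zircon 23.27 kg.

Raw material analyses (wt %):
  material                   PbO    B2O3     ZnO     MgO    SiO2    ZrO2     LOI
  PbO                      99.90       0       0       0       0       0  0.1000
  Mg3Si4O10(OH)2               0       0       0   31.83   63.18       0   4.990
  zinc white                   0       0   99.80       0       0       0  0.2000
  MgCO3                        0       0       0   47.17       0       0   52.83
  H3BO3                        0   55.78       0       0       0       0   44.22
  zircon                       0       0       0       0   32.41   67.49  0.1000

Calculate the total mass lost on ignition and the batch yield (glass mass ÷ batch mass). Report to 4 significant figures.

Mid-chain values are shown, with 4-significant-digit rounding, as written. Full precision is kept at every stage. Exactly one rounding is applied to each reported result; derived quantities, which include the yield, LOI, six oxide percentages, glass mass, the totals, are re-derived at full precision, exactly as shown in the problem or answer text, using the weight values for 120.8 kg of glass.
Ignition loss by material:
  PbO: 5.134 × 0.001000 = 0.005134 kg
  Mg3Si4O10(OH)2: 68.38 × 0.04990 = 3.412 kg
  zinc white: 7.551 × 0.002000 = 0.01510 kg
  MgCO3: 22.82 × 0.5283 = 12.06 kg
  H3BO3: 16.50 × 0.4422 = 7.296 kg
  zircon: 23.27 × 0.001000 = 0.02327 kg
Total LOI = 22.81 kg
Glass = batch − LOI = 143.7 − 22.81 = 120.8 kg

LOI loss = 22.81 kg; glass = 120.8 kg; yield = 84.12%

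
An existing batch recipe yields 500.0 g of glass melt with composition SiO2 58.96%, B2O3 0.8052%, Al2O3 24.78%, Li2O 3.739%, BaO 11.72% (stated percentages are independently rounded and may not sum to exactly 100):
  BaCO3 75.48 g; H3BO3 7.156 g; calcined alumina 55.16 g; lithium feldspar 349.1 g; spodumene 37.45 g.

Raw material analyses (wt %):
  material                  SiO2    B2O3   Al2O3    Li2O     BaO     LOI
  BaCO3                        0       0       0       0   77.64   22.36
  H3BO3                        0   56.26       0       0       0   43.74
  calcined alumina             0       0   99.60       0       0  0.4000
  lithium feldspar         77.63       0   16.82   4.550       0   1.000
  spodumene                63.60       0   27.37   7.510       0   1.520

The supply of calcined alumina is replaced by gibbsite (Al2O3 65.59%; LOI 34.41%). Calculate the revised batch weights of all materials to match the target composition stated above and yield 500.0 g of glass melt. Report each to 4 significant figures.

Mid-chain values are rounded off to 4 significant figures when quoted; all internal work holds exact precision in every operation — a single rounding finalizes each reported result — the derived quantities (totals, five oxide percentages, LOI, yield, net glass mass) are computed from the weighed amounts on 500.0 g of glass at full precision as they appear in the problem or the answer.
Per-oxide target masses for 500.0 g glass melt:
  SiO2: 58.96% × 500.0 = 294.8 g
  B2O3: 0.8052% × 500.0 = 4.026 g
  Al2O3: 24.78% × 500.0 = 123.9 g
  Li2O: 3.739% × 500.0 = 18.70 g
  BaO: 11.72% × 500.0 = 58.60 g
Balance tally, oxide-wise, working from each reported weight, versus the basis set out (target by target, the sums agree within answer rounding):
  SiO2: 349.1·0.7763 + 37.45·0.6360 = 294.8 g (target 294.8 g)
  B2O3: 7.156·0.5626 = 4.026 g (target 4.026 g)
  Al2O3: 83.76·0.6559 + 349.1·0.1682 + 37.45·0.2737 = 123.9 g (target 123.9 g)
  Li2O: 349.1·0.04550 + 37.45·0.07510 = 18.70 g (target 18.70 g)
  BaO: 75.48·0.7764 = 58.60 g (target 58.60 g)
Mass balance on the glass: batch Σ − ignition loss = 500.1 g (the Σ of target masses is 500.0 g; versus the stated basis of 500.0 g — rounding explains the deltas).
Batch grand total — Σ batch = 552.9 g; Σ batch·LOI gives LOI loss = 52.89 g; yield: glass divided by total = 90.43%.

Revised batch per 500.0 g glass melt:
  BaCO3: 75.48 g
  H3BO3: 7.156 g
  gibbsite: 83.76 g
  lithium feldspar: 349.1 g
  spodumene: 37.45 g
Total batch = 552.9 g; LOI loss = 52.89 g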